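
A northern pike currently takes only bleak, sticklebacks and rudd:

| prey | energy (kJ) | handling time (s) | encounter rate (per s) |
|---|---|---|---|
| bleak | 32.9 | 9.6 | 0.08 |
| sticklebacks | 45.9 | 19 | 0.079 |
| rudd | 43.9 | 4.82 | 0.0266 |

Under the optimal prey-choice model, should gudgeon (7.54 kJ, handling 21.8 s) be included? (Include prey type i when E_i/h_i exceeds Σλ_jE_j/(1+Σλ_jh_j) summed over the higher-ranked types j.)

Current rate: (0.08×32.9 + 0.079×45.9 + 0.0266×43.9)/(1 + 0.08×9.6 + 0.079×19 + 0.0266×4.82) = 2.186 kJ/s.
Profitability of gudgeon: 7.54/21.8 = 0.3459 kJ/s.
Since 0.3459 < R, time spent handling gudgeon is better spent searching.

No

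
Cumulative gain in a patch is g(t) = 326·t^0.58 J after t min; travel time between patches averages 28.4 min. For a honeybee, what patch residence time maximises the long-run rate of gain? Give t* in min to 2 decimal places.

Optimal t* satisfies g'(t*) = g(t*)/(T + t*).
g'(t) = 0.58·326·t^-0.42. Setting 0.58·326·t^-0.42 = 326·t^0.58/(28.4+t) gives 0.58(28.4+t) = t, so 0.42·t = 0.58×28.4.
t* = 0.58×28.4/0.42 = 39.22 min.

39.22 min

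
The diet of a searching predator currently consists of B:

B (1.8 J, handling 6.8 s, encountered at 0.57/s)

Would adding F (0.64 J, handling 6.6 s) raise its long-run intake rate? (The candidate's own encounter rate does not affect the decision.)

On B alone, R = ΣλE/(1+Σλh) = 1.026/4.876 = 0.2104 J/s.
Profitability of F: 0.64/6.6 = 0.09697 J/s.
0.09697 < 0.2104, so adding F would lower the average — exclude it.

No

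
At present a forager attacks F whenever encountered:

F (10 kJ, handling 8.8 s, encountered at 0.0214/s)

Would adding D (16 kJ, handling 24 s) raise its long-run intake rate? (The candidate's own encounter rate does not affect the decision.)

Yes

Current rate: (0.0214×10)/(1 + 0.0214×8.8) = 0.1801 kJ/s.
Profitability of D: 16/24 = 0.6667 kJ/s.
Since 0.6667 > R, including D increases the long-run rate.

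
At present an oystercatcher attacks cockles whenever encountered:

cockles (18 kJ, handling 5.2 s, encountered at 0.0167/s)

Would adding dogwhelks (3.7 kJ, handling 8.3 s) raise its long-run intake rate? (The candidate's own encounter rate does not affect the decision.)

Yes

On cockles alone, R = ΣλE/(1+Σλh) = 0.3006/1.087 = 0.2766 kJ/s.
dogwhelks: E/h = 3.7/8.3 = 0.4458 kJ/s.
0.4458 > 0.2766, so adding dogwhelks raises the average — include it.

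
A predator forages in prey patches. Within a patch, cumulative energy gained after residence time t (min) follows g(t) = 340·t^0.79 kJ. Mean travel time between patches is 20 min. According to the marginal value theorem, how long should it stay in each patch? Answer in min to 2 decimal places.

By the marginal value theorem, leave when the instantaneous gain rate g'(t) equals the habitat-wide average g(t)/(T + t).
g'(t) = 0.79·340·t^-0.21. Setting 0.79·340·t^-0.21 = 340·t^0.79/(20+t) gives 0.79(20+t) = t, so 0.21·t = 0.79×20.
t* = 0.79×20/0.21 = 75.24 min.

75.24 min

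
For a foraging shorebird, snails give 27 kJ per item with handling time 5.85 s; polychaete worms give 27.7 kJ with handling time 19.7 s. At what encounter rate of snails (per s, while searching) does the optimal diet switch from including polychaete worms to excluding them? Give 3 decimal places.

At the threshold, the rate on snails alone equals the profitability of polychaete worms: λ·27/(1 + λ·5.85) = 27.7/19.7 = 1.406.
Rearranging, λ(27 − 1.406×5.85) = 1.406, so λ = 1.406/18.77 = 0.07489 per s.

0.075 per s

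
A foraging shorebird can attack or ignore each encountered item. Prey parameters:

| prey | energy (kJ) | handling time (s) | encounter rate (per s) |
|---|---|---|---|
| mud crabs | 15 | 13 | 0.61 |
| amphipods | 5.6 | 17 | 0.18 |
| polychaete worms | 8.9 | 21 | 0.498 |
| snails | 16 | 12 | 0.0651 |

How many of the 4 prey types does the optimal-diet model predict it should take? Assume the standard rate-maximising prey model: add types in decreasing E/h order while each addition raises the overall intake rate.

2

E/h in descending order: snails 1.33, mud crabs 1.15, polychaete worms 0.424, amphipods 0.329 kJ/s. The optimal diet is the largest prefix of this list for which every included type satisfies E_i/h_i > R on the types above it.
Rate on top 1: 0.5848. mud crabs: 1.15 > 0.5848 → include.
Rate on top 2: 1.049. polychaete worms: 0.424 < 1.049 → exclude; stop.
Optimal diet: snails, mud crabs — 2 of 4 types.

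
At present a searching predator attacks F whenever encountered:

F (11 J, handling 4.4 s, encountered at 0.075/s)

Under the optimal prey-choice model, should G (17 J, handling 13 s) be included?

Current rate: (0.075×11)/(1 + 0.075×4.4) = 0.6203 J/s.
Profitability of G: 17/13 = 1.308 J/s.
1.308 > 0.6203, so adding G raises the average — include it.

Yes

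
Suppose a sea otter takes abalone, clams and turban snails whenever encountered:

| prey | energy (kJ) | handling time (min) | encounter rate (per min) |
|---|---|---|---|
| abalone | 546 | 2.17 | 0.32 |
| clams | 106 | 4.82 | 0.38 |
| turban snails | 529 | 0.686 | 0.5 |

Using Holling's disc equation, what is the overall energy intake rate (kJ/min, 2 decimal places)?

123.93 kJ/min

R = (0.32×546 + 0.38×106 + 0.5×529) / (1 + 0.32×2.17 + 0.38×4.82 + 0.5×0.686) = 479.5/3.869 = 123.9 kJ/min.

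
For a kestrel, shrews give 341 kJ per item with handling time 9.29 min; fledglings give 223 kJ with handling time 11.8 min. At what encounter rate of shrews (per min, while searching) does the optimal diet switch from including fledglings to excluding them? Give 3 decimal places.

0.114 per min

At the threshold, the rate on shrews alone equals the profitability of fledglings: λ·341/(1 + λ·9.29) = 223/11.8 = 18.9.
Rearranging, λ(341 − 18.9×9.29) = 18.9, so λ = 18.9/165.4 = 0.1142 per min.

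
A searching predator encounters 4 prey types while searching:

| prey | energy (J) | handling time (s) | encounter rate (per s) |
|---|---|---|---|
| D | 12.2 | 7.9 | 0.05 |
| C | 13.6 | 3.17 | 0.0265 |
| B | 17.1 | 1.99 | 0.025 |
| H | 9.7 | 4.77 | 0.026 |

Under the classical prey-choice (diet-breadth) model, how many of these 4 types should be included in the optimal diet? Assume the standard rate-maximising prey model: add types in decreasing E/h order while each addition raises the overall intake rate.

Rank by E/h (J/s): B 8.59, C 4.29, H 2.03, D 1.54. Include each in turn until the next type's E/h falls below the running intake rate.
Rate on top 1: 0.4072. C: 4.29 > 0.4072 → include.
Rate on top 2: 0.6949. H: 2.03 > 0.6949 → include.
Rate on top 3: 0.8269. D: 1.54 > 0.8269 → include.
Optimal diet: B, C, H, D — 4 of 4 types.

4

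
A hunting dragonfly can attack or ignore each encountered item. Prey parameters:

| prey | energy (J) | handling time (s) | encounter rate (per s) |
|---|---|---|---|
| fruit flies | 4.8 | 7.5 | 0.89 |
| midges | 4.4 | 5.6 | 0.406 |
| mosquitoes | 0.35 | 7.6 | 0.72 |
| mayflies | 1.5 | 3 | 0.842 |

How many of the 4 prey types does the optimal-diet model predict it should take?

Rank by E/h (J/s): midges 0.786, fruit flies 0.64, mayflies 0.5, mosquitoes 0.0461. Include each in turn until the next type's E/h falls below the running intake rate.
Rate on top 1: 0.5457. fruit flies: 0.64 > 0.5457 → include.
Rate on top 2: 0.609. mayflies: 0.5 < 0.609 → exclude; stop.
Optimal diet: midges, fruit flies — 2 of 4 types.

2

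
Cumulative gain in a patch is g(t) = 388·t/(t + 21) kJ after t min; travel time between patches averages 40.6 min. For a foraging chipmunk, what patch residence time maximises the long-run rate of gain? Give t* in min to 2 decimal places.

29.20 min

Maximise g(t)/(T+t): set derivative to zero → g'(t)(T+t) = g(t).
g'(t) = 388·21/(t + 21)². Setting 388·21/(t+21)² = 388t/[(t+21)(40.6+t)] gives 21(40.6+t) = t(t+21), so t² = 21×40.6 = 852.6.
t* = √852.6 = 29.2 min.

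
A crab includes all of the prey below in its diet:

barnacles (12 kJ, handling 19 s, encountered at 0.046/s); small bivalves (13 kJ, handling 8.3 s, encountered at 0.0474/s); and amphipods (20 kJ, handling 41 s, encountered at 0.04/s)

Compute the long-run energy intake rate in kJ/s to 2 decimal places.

0.50 kJ/s

Energy encountered per unit search time: 0.046×12 + 0.0474×13 + 0.04×20 = 1.968 kJ/s.
Handling time per unit search time: 0.046×19 + 0.0474×8.3 + 0.04×41 = 2.907.
Rate = 1.968/(1 + 2.907) = 0.5037 kJ/s.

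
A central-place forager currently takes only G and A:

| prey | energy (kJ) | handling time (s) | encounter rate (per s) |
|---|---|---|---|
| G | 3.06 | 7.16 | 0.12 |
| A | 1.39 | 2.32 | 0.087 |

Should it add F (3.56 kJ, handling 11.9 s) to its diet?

Yes

Intake rate on the current diet: R = (0.12×3.06 + 0.087×1.39) / (1 + 0.12×7.16 + 0.087×2.32) = 0.4881/2.061 = 0.2368 kJ/s.
F: E/h = 3.56/11.9 = 0.2992 kJ/s.
0.2992 > 0.2368, so adding F raises the average — include it.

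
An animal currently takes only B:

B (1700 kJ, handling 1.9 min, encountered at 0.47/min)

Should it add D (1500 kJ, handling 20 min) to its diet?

Intake rate on the current diet: R = (0.47×1700) / (1 + 0.47×1.9) = 799/1.893 = 422.1 kJ/min.
D: E/h = 1500/20 = 75 kJ/min.
75 < 422.1, so adding D would lower the average — exclude it.

No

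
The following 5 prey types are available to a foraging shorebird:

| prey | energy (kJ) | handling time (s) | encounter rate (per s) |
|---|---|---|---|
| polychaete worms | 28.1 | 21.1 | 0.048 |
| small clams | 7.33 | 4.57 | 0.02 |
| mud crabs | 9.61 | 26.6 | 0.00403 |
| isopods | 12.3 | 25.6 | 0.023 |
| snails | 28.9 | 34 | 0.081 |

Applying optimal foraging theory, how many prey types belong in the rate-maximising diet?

3

Rank by E/h (kJ/s): small clams 1.6, polychaete worms 1.33, snails 0.85, isopods 0.48, mud crabs 0.361. Include each in turn until the next type's E/h falls below the running intake rate.
Rate on top 1: 0.1343. polychaete worms: 1.33 > 0.1343 → include.
Rate on top 2: 0.7107. snails: 0.85 > 0.7107 → include.
Rate on top 3: 0.7897. isopods: 0.48 < 0.7897 → exclude; stop.
Optimal diet: small clams, polychaete worms, snails — 3 of 5 types.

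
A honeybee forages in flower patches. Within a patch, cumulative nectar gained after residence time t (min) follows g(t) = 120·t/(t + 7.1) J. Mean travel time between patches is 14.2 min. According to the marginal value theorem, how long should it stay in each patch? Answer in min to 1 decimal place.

Maximise g(t)/(T+t): set derivative to zero → g'(t)(T+t) = g(t).
g'(t) = 120·7.1/(t + 7.1)². Setting 120·7.1/(t+7.1)² = 120t/[(t+7.1)(14.2+t)] gives 7.1(14.2+t) = t(t+7.1), so t² = 7.1×14.2 = 100.8.
t* = √100.8 = 10.04 min.

10.0 min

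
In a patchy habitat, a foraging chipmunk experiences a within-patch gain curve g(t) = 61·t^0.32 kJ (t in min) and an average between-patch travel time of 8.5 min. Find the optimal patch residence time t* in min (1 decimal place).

4.0 min

Optimal t* satisfies g'(t*) = g(t*)/(T + t*).
g'(t) = 0.32·61·t^-0.68. Setting 0.32·61·t^-0.68 = 61·t^0.32/(8.5+t) gives 0.32(8.5+t) = t, so 0.68·t = 0.32×8.5.
t* = 0.32×8.5/0.68 = 4 min.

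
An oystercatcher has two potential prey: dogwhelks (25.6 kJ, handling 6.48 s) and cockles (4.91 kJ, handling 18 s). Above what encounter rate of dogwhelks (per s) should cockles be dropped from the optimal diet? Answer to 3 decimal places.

0.011 per s

The zero-one rule: include cockles iff E₂/h₂ > λE₁/(1+λh₁). Equality gives the switch point.
λE₁h₂ = E₂ + λE₂h₁ ⇒ λ = E₂/(E₁h₂ − E₂h₁) = 4.91/(460.8 − 31.82) = 0.01145 per s.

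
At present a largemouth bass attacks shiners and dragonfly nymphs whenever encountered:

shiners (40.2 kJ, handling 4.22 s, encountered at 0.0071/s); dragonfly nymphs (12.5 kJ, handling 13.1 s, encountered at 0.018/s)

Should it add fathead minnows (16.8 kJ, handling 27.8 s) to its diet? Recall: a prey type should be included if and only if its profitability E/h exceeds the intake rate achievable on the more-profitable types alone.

Yes

On shiners and dragonfly nymphs alone, R = ΣλE/(1+Σλh) = 0.5104/1.266 = 0.4033 kJ/s.
Profitability of fathead minnows: 16.8/27.8 = 0.6043 kJ/s.
0.6043 > 0.4033, so adding fathead minnows raises the average — include it.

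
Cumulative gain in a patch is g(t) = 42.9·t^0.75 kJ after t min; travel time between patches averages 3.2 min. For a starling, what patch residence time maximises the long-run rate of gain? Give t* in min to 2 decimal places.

By the marginal value theorem, leave when the instantaneous gain rate g'(t) equals the habitat-wide average g(t)/(T + t).
g'(t) = 0.75·42.9·t^-0.25. Setting 0.75·42.9·t^-0.25 = 42.9·t^0.75/(3.2+t) gives 0.75(3.2+t) = t, so 0.25·t = 0.75×3.2.
t* = 0.75×3.2/0.25 = 9.6 min.

9.60 min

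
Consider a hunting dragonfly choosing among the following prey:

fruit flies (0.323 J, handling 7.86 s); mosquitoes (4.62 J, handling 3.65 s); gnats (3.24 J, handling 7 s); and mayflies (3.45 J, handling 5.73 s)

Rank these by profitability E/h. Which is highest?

mosquitoes

In descending order of E/h:
mosquitoes: 4.62/3.65 = 1.27 J/s
mayflies: 3.45/5.73 = 0.602 J/s
gnats: 3.24/7 = 0.463 J/s
fruit flies: 0.323/7.86 = 0.0411 J/s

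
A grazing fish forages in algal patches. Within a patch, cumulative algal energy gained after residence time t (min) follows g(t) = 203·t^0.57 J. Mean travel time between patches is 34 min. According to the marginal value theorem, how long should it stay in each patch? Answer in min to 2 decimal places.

Optimal t* satisfies g'(t*) = g(t*)/(T + t*).
g'(t) = 0.57·203·t^-0.43. Setting 0.57·203·t^-0.43 = 203·t^0.57/(34+t) gives 0.57(34+t) = t, so 0.43·t = 0.57×34.
t* = 0.57×34/0.43 = 45.07 min.

45.07 min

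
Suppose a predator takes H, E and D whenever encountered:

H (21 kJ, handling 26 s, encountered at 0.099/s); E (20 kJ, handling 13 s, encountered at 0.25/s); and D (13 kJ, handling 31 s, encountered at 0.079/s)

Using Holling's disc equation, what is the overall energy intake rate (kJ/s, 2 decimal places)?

R = Σλ_iE_i / (1 + Σλ_ih_i)
Numerator: 0.099×21 + 0.25×20 + 0.079×13 = 8.106
Denominator: 1 + 0.099×26 + 0.25×13 + 0.079×31 = 9.273
R = 8.106/9.273 = 0.8742 kJ/s

0.87 kJ/s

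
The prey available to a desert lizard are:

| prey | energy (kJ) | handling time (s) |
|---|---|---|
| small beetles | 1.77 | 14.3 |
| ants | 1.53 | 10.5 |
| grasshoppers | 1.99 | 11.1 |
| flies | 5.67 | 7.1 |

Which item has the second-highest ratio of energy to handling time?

In descending order of E/h:
flies: 5.67/7.1 = 0.799 kJ/s
grasshoppers: 1.99/11.1 = 0.179 kJ/s
ants: 1.53/10.5 = 0.146 kJ/s
small beetles: 1.77/14.3 = 0.124 kJ/s

grasshoppers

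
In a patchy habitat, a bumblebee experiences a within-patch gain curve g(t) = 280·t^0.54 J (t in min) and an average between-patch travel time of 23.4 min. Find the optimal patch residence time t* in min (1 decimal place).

27.5 min

Optimal t* satisfies g'(t*) = g(t*)/(T + t*).
g'(t) = 0.54·280·t^-0.46. Setting 0.54·280·t^-0.46 = 280·t^0.54/(23.4+t) gives 0.54(23.4+t) = t, so 0.46·t = 0.54×23.4.
t* = 0.54×23.4/0.46 = 27.47 min.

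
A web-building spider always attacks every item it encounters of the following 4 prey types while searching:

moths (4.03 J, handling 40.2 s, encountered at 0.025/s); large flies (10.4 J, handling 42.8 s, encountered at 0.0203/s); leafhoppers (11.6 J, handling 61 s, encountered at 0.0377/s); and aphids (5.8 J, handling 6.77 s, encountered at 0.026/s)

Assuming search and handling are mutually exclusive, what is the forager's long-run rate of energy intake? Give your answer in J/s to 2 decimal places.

R = (0.025×4.03 + 0.0203×10.4 + 0.0377×11.6 + 0.026×5.8) / (1 + 0.025×40.2 + 0.0203×42.8 + 0.0377×61 + 0.026×6.77) = 0.9/5.35 = 0.1682 J/s.

0.17 J/s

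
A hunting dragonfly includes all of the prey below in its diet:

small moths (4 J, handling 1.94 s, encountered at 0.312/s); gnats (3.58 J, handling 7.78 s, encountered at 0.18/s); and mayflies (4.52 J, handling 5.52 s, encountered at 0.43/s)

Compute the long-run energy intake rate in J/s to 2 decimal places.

0.71 J/s

R = (0.312×4 + 0.18×3.58 + 0.43×4.52) / (1 + 0.312×1.94 + 0.18×7.78 + 0.43×5.52) = 3.836/5.379 = 0.7131 J/s.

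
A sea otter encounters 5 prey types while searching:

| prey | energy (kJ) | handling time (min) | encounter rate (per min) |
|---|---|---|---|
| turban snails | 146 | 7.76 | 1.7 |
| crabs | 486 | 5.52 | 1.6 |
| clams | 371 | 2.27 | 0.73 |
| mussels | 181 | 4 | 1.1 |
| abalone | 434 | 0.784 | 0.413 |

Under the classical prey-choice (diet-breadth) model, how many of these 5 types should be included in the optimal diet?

2

Profitabilities (E/h, kJ/min): abalone 554, clams 163, crabs 88, mussels 45.2, turban snails 18.8. Add prey in this order while the next type's profitability exceeds the intake rate on those already taken.
Rate on top 1: 135.4. clams: 163 > 135.4 → include.
Rate on top 2: 151. crabs: 88 < 151 → exclude; stop.
Optimal diet: abalone, clams — 2 of 5 types.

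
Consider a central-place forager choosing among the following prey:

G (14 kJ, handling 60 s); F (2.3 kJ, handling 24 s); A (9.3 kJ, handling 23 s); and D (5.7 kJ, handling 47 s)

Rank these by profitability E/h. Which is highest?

A

In descending order of E/h:
A: 9.3/23 = 0.404 kJ/s
G: 14/60 = 0.233 kJ/s
D: 5.7/47 = 0.121 kJ/s
F: 2.3/24 = 0.0958 kJ/s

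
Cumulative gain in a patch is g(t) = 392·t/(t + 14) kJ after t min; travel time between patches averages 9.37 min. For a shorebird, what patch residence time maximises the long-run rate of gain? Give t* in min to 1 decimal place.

By the marginal value theorem, leave when the instantaneous gain rate g'(t) equals the habitat-wide average g(t)/(T + t).
g'(t) = 392·14/(t + 14)². Setting 392·14/(t+14)² = 392t/[(t+14)(9.37+t)] gives 14(9.37+t) = t(t+14), so t² = 14×9.37 = 131.2.
t* = √131.2 = 11.45 min.

11.5 min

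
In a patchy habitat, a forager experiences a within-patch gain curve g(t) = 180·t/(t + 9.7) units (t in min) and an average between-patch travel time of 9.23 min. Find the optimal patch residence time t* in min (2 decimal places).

By the marginal value theorem, leave when the instantaneous gain rate g'(t) equals the habitat-wide average g(t)/(T + t).
g'(t) = 180·9.7/(t + 9.7)². Setting 180·9.7/(t+9.7)² = 180t/[(t+9.7)(9.23+t)] gives 9.7(9.23+t) = t(t+9.7), so t² = 9.7×9.23 = 89.53.
t* = √89.53 = 9.462 min.

9.46 min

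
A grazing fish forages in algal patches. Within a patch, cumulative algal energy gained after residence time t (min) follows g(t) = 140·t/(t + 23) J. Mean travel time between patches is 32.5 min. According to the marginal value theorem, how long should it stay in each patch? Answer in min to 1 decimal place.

27.3 min

Maximise g(t)/(T+t): set derivative to zero → g'(t)(T+t) = g(t).
g'(t) = 140·23/(t + 23)². Setting 140·23/(t+23)² = 140t/[(t+23)(32.5+t)] gives 23(32.5+t) = t(t+23), so t² = 23×32.5 = 747.5.
t* = √747.5 = 27.34 min.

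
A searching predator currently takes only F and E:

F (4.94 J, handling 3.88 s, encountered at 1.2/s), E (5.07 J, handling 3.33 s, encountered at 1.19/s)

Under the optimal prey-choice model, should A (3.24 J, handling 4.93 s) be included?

Current rate: (1.2×4.94 + 1.19×5.07)/(1 + 1.2×3.88 + 1.19×3.33) = 1.244 J/s.
A: E/h = 3.24/4.93 = 0.6572 J/s.
Since 0.6572 < R, time spent handling A is better spent searching.

No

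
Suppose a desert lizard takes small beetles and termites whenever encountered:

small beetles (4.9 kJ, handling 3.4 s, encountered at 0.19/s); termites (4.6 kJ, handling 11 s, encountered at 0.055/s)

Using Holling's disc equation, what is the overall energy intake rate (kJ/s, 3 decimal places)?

R = Σλ_iE_i / (1 + Σλ_ih_i)
Numerator: 0.19×4.9 + 0.055×4.6 = 1.184
Denominator: 1 + 0.19×3.4 + 0.055×11 = 2.251
R = 1.184/2.251 = 0.526 kJ/s

0.526 kJ/s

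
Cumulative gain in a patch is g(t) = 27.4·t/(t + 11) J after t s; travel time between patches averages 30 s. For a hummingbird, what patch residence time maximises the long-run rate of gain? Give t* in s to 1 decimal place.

Maximise g(t)/(T+t): set derivative to zero → g'(t)(T+t) = g(t).
g'(t) = 27.4·11/(t + 11)². Setting 27.4·11/(t+11)² = 27.4t/[(t+11)(30+t)] gives 11(30+t) = t(t+11), so t² = 11×30 = 330.
t* = √330 = 18.17 s.

18.2 s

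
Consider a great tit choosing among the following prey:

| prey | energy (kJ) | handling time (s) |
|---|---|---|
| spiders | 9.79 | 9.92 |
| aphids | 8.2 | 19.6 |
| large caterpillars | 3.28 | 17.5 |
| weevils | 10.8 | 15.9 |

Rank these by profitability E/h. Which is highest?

spiders

In descending order of E/h:
spiders: 9.79/9.92 = 0.987 kJ/s
weevils: 10.8/15.9 = 0.679 kJ/s
aphids: 8.2/19.6 = 0.418 kJ/s
large caterpillars: 3.28/17.5 = 0.187 kJ/s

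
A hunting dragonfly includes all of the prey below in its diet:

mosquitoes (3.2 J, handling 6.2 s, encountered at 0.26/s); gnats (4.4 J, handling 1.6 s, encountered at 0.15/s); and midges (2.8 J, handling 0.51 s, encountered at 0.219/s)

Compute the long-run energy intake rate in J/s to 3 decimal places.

R = (0.26×3.2 + 0.15×4.4 + 0.219×2.8) / (1 + 0.26×6.2 + 0.15×1.6 + 0.219×0.51) = 2.105/2.964 = 0.7103 J/s.

0.710 J/s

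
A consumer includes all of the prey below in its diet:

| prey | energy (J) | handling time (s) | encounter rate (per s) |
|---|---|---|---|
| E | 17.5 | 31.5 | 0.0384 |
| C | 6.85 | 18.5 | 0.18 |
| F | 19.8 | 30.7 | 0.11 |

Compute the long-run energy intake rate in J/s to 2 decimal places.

Energy encountered per unit search time: 0.0384×17.5 + 0.18×6.85 + 0.11×19.8 = 4.083 J/s.
Handling time per unit search time: 0.0384×31.5 + 0.18×18.5 + 0.11×30.7 = 7.917.
Rate = 4.083/(1 + 7.917) = 0.4579 J/s.

0.46 J/s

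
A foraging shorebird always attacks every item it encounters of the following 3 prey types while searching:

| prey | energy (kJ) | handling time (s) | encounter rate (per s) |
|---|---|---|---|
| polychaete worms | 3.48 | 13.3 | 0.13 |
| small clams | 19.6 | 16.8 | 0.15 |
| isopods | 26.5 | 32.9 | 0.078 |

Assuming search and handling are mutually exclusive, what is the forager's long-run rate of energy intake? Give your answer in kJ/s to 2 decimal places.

0.70 kJ/s

Energy encountered per unit search time: 0.13×3.48 + 0.15×19.6 + 0.078×26.5 = 5.459 kJ/s.
Handling time per unit search time: 0.13×13.3 + 0.15×16.8 + 0.078×32.9 = 6.815.
Rate = 5.459/(1 + 6.815) = 0.6986 kJ/s.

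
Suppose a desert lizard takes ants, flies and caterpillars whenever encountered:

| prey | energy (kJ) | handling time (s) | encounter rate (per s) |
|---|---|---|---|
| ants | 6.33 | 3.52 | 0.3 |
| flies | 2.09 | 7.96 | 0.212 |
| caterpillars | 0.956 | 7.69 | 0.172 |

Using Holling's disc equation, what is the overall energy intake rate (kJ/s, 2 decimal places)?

0.49 kJ/s

R = (0.3×6.33 + 0.212×2.09 + 0.172×0.956) / (1 + 0.3×3.52 + 0.212×7.96 + 0.172×7.69) = 2.507/5.066 = 0.4948 kJ/s.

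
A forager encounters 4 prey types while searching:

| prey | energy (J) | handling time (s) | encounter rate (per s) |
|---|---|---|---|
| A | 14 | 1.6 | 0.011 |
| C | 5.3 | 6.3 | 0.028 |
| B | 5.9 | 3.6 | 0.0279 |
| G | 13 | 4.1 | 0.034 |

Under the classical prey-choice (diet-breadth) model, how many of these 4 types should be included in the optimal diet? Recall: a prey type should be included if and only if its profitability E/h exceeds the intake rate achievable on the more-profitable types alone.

Profitabilities (E/h, J/s): A 8.75, G 3.17, B 1.64, C 0.841. Add prey in this order while the next type's profitability exceeds the intake rate on those already taken.
Rate on top 1: 0.1513. G: 3.17 > 0.1513 → include.
Rate on top 2: 0.5151. B: 1.64 > 0.5151 → include.
Rate on top 3: 0.6049. C: 0.841 > 0.6049 → include.
Optimal diet: A, G, B, C — 4 of 4 types.

4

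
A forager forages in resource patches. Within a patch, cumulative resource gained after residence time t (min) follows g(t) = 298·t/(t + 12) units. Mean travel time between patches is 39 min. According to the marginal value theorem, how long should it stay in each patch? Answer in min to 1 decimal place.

By the marginal value theorem, leave when the instantaneous gain rate g'(t) equals the habitat-wide average g(t)/(T + t).
g'(t) = 298·12/(t + 12)². Setting 298·12/(t+12)² = 298t/[(t+12)(39+t)] gives 12(39+t) = t(t+12), so t² = 12×39 = 468.
t* = √468 = 21.63 min.

21.6 min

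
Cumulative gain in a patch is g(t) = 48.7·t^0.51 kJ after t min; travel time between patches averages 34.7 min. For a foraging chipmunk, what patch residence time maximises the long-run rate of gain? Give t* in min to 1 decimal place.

36.1 min

By the marginal value theorem, leave when the instantaneous gain rate g'(t) equals the habitat-wide average g(t)/(T + t).
g'(t) = 0.51·48.7·t^-0.49. Setting 0.51·48.7·t^-0.49 = 48.7·t^0.51/(34.7+t) gives 0.51(34.7+t) = t, so 0.49·t = 0.51×34.7.
t* = 0.51×34.7/0.49 = 36.12 min.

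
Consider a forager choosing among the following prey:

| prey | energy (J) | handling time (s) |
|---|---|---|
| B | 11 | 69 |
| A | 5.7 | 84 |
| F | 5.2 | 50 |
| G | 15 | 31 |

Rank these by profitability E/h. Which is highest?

In descending order of E/h:
G: 15/31 = 0.484 J/s
B: 11/69 = 0.159 J/s
F: 5.2/50 = 0.104 J/s
A: 5.7/84 = 0.0679 J/s

G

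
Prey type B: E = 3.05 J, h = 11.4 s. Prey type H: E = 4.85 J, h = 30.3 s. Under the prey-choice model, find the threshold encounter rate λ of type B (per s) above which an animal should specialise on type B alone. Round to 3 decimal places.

0.131 per s

The zero-one rule: include type H iff E₂/h₂ > λE₁/(1+λh₁). Equality gives the switch point.
λE₁h₂ = E₂ + λE₂h₁ ⇒ λ = E₂/(E₁h₂ − E₂h₁) = 4.85/(92.41 − 55.29) = 0.1306 per s.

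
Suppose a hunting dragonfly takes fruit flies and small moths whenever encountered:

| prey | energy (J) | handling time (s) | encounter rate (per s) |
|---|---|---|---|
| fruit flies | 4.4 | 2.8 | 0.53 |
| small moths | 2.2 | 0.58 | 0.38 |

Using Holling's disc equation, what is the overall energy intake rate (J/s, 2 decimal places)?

1.17 J/s

R = (0.53×4.4 + 0.38×2.2) / (1 + 0.53×2.8 + 0.38×0.58) = 3.168/2.704 = 1.171 J/s.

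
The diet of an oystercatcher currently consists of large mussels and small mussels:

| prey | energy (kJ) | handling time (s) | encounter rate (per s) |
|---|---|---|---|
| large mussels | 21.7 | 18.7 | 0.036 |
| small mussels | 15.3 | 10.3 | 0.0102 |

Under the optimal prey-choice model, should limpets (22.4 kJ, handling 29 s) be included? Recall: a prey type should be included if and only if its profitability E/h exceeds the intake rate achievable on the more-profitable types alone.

Intake rate on the current diet: R = (0.036×21.7 + 0.0102×15.3) / (1 + 0.036×18.7 + 0.0102×10.3) = 0.9373/1.778 = 0.5271 kJ/s.
Profitability of limpets: 22.4/29 = 0.7724 kJ/s.
0.7724 > 0.5271, so adding limpets raises the average — include it.

Yes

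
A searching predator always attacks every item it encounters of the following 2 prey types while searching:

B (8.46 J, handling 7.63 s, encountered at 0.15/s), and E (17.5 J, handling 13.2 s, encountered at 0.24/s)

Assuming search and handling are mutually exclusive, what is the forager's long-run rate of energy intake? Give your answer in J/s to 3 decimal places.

1.029 J/s

Energy encountered per unit search time: 0.15×8.46 + 0.24×17.5 = 5.469 J/s.
Handling time per unit search time: 0.15×7.63 + 0.24×13.2 = 4.312.
Rate = 5.469/(1 + 4.312) = 1.029 J/s.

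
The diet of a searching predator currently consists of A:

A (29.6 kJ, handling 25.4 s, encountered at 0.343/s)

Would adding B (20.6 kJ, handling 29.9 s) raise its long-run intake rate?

No

Current rate: (0.343×29.6)/(1 + 0.343×25.4) = 1.045 kJ/s.
Profitability of B: 20.6/29.9 = 0.689 kJ/s.
0.689 < 1.045, so adding B would lower the average — exclude it.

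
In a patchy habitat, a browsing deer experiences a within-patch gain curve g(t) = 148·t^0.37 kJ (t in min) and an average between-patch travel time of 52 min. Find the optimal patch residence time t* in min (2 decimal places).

Maximise g(t)/(T+t): set derivative to zero → g'(t)(T+t) = g(t).
g'(t) = 0.37·148·t^-0.63. Setting 0.37·148·t^-0.63 = 148·t^0.37/(52+t) gives 0.37(52+t) = t, so 0.63·t = 0.37×52.
t* = 0.37×52/0.63 = 30.54 min.

30.54 min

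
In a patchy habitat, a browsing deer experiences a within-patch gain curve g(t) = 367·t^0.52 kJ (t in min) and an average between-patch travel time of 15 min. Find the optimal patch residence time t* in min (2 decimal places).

By the marginal value theorem, leave when the instantaneous gain rate g'(t) equals the habitat-wide average g(t)/(T + t).
g'(t) = 0.52·367·t^-0.48. Setting 0.52·367·t^-0.48 = 367·t^0.52/(15+t) gives 0.52(15+t) = t, so 0.48·t = 0.52×15.
t* = 0.52×15/0.48 = 16.25 min.

16.25 min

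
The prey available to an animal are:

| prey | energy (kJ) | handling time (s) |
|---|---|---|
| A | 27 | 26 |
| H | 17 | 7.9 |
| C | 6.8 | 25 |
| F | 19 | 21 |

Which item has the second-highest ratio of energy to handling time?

Profitability E/h (kJ/s): A = 27/26 = 1.04, H = 17/7.9 = 2.15, C = 6.8/25 = 0.272, F = 19/21 = 0.905.
Ranked: H > A > F > C.

A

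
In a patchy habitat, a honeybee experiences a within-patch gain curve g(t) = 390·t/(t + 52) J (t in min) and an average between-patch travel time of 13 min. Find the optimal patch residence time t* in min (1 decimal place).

Optimal t* satisfies g'(t*) = g(t*)/(T + t*).
g'(t) = 390·52/(t + 52)². Setting 390·52/(t+52)² = 390t/[(t+52)(13+t)] gives 52(13+t) = t(t+52), so t² = 52×13 = 676.
t* = √676 = 26 min.

26.0 min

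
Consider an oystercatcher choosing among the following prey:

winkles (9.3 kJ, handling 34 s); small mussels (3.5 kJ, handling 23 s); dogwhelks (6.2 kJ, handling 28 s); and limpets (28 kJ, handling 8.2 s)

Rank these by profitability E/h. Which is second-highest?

winkles

In descending order of E/h:
limpets: 28/8.2 = 3.41 kJ/s
winkles: 9.3/34 = 0.274 kJ/s
dogwhelks: 6.2/28 = 0.221 kJ/s
small mussels: 3.5/23 = 0.152 kJ/s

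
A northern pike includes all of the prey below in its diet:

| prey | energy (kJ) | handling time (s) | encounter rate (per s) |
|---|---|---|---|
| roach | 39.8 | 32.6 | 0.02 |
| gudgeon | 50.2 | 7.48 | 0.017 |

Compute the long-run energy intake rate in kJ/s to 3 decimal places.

0.927 kJ/s

R = (0.02×39.8 + 0.017×50.2) / (1 + 0.02×32.6 + 0.017×7.48) = 1.649/1.779 = 0.9271 kJ/s.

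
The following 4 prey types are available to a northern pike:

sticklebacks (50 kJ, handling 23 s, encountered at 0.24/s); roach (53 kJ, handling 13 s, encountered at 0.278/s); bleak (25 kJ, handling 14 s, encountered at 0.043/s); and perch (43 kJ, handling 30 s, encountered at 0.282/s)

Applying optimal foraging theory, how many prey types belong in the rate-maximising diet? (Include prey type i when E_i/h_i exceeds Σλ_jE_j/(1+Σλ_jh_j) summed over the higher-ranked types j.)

Rank by E/h (kJ/s): roach 4.08, sticklebacks 2.17, bleak 1.79, perch 1.43. Include each in turn until the next type's E/h falls below the running intake rate.
Rate on top 1: 3.193. sticklebacks: 2.17 < 3.193 → exclude; stop.
Optimal diet: roach — 1 of 4 types.

1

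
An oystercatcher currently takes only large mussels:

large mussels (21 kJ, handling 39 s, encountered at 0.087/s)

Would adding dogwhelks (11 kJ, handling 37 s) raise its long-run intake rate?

Current rate: (0.087×21)/(1 + 0.087×39) = 0.4159 kJ/s.
dogwhelks: E/h = 11/37 = 0.2973 kJ/s.
Since 0.2973 < R, time spent handling dogwhelks is better spent searching.

No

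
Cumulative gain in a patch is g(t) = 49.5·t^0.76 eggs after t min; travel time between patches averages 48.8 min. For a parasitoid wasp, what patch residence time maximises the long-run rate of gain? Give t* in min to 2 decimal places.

154.53 min

By the marginal value theorem, leave when the instantaneous gain rate g'(t) equals the habitat-wide average g(t)/(T + t).
g'(t) = 0.76·49.5·t^-0.24. Setting 0.76·49.5·t^-0.24 = 49.5·t^0.76/(48.8+t) gives 0.76(48.8+t) = t, so 0.24·t = 0.76×48.8.
t* = 0.76×48.8/0.24 = 154.5 min.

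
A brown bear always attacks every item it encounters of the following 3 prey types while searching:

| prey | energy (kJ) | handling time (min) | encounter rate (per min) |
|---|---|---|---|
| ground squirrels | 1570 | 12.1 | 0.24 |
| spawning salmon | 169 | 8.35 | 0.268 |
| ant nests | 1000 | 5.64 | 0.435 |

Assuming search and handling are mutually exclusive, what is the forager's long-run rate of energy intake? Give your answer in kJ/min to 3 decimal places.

99.718 kJ/min

Energy encountered per unit search time: 0.24×1570 + 0.268×169 + 0.435×1000 = 857.1 kJ/min.
Handling time per unit search time: 0.24×12.1 + 0.268×8.35 + 0.435×5.64 = 7.595.
Rate = 857.1/(1 + 7.595) = 99.72 kJ/min.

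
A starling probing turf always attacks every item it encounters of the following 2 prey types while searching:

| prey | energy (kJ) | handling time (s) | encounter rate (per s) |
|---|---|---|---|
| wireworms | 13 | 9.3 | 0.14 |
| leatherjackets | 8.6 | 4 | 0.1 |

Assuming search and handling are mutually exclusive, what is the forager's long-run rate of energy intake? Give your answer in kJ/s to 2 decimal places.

R = Σλ_iE_i / (1 + Σλ_ih_i)
Numerator: 0.14×13 + 0.1×8.6 = 2.68
Denominator: 1 + 0.14×9.3 + 0.1×4 = 2.702
R = 2.68/2.702 = 0.9919 kJ/s

0.99 kJ/s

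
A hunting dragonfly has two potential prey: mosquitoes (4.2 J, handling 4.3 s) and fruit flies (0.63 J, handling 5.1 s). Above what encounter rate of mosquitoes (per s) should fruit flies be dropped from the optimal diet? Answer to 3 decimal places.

0.034 per s

At the threshold, the rate on mosquitoes alone equals the profitability of fruit flies: λ·4.2/(1 + λ·4.3) = 0.63/5.1 = 0.1235.
Rearranging, λ(4.2 − 0.1235×4.3) = 0.1235, so λ = 0.1235/3.669 = 0.03367 per s.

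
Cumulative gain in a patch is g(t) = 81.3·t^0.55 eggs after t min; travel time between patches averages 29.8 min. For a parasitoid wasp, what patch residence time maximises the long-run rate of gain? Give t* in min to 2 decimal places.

Maximise g(t)/(T+t): set derivative to zero → g'(t)(T+t) = g(t).
g'(t) = 0.55·81.3·t^-0.45. Setting 0.55·81.3·t^-0.45 = 81.3·t^0.55/(29.8+t) gives 0.55(29.8+t) = t, so 0.45·t = 0.55×29.8.
t* = 0.55×29.8/0.45 = 36.42 min.

36.42 min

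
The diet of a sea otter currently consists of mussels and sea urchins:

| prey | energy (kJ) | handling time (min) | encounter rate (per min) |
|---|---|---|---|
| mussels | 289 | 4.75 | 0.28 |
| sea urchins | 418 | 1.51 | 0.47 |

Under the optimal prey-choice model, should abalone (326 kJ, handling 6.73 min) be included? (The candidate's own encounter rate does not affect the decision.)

No

On mussels and sea urchins alone, R = ΣλE/(1+Σλh) = 277.4/3.04 = 91.25 kJ/min.
Profitability of abalone: 326/6.73 = 48.44 kJ/min.
48.44 < 91.25, so adding abalone would lower the average — exclude it.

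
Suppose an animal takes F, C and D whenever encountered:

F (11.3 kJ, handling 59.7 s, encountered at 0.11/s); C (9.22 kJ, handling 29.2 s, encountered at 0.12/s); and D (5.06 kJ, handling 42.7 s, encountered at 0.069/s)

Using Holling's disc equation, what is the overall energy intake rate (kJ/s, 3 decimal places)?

R = Σλ_iE_i / (1 + Σλ_ih_i)
Numerator: 0.11×11.3 + 0.12×9.22 + 0.069×5.06 = 2.699
Denominator: 1 + 0.11×59.7 + 0.12×29.2 + 0.069×42.7 = 14.02
R = 2.699/14.02 = 0.1925 kJ/s

0.193 kJ/s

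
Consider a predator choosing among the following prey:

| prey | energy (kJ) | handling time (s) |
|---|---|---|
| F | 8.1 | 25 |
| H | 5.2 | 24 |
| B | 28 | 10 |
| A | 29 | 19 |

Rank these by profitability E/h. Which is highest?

In descending order of E/h:
B: 28/10 = 2.8 kJ/s
A: 29/19 = 1.53 kJ/s
F: 8.1/25 = 0.324 kJ/s
H: 5.2/24 = 0.217 kJ/s

B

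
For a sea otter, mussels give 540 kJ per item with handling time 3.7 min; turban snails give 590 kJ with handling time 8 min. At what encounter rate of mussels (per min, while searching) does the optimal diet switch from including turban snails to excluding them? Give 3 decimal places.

At the threshold, the rate on mussels alone equals the profitability of turban snails: λ·540/(1 + λ·3.7) = 590/8 = 73.75.
Rearranging, λ(540 − 73.75×3.7) = 73.75, so λ = 73.75/267.1 = 0.2761 per min.

0.276 per min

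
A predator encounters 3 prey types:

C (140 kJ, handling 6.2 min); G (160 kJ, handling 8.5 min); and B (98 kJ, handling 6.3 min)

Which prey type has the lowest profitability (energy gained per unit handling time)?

In descending order of E/h:
C: 140/6.2 = 22.6 kJ/min
G: 160/8.5 = 18.8 kJ/min
B: 98/6.3 = 15.6 kJ/min

B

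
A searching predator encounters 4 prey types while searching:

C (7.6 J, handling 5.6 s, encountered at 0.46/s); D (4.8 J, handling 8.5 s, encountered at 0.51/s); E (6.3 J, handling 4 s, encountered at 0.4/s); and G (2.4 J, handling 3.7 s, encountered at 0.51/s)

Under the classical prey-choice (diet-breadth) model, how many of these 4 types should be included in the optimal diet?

Rank by E/h (J/s): E 1.57, C 1.36, G 0.649, D 0.565. Include each in turn until the next type's E/h falls below the running intake rate.
Rate on top 1: 0.9692. C: 1.36 > 0.9692 → include.
Rate on top 2: 1.162. G: 0.649 < 1.162 → exclude; stop.
Optimal diet: E, C — 2 of 4 types.

2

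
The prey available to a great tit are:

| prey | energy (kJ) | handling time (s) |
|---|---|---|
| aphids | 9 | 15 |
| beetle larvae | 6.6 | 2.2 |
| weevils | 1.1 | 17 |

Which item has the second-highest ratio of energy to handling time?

In descending order of E/h:
beetle larvae: 6.6/2.2 = 3 kJ/s
aphids: 9/15 = 0.6 kJ/s
weevils: 1.1/17 = 0.0647 kJ/s

aphids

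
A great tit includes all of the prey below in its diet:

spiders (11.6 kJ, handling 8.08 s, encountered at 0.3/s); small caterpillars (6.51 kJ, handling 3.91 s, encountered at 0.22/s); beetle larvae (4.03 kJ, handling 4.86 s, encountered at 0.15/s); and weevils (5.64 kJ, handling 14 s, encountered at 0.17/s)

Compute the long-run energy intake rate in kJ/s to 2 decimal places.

R = (0.3×11.6 + 0.22×6.51 + 0.15×4.03 + 0.17×5.64) / (1 + 0.3×8.08 + 0.22×3.91 + 0.15×4.86 + 0.17×14) = 6.476/7.393 = 0.8759 kJ/s.

0.88 kJ/s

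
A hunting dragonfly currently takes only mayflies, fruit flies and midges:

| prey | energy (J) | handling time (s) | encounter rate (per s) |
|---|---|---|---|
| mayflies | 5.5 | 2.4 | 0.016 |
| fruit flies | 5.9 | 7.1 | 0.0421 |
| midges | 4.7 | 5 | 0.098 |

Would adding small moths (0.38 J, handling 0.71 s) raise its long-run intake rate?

Current rate: (0.016×5.5 + 0.0421×5.9 + 0.098×4.7)/(1 + 0.016×2.4 + 0.0421×7.1 + 0.098×5) = 0.4362 J/s.
Profitability of small moths: 0.38/0.71 = 0.5352 J/s.
Since 0.5352 > R, including small moths increases the long-run rate.

Yes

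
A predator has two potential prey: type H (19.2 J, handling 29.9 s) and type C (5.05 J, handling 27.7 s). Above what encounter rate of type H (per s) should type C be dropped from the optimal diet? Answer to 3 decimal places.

0.013 per s

Drop type C once their profitability E₂/h₂ falls below the rate achievable on type H alone: E₂/h₂ = λE₁/(1 + λh₁).
Solve for λ: λE₁h₂ = E₂(1 + λh₁) → λ(E₁h₂ − E₂h₁) = E₂ → λ = E₂/(E₁h₂ − E₂h₁).
λ = 5.05/(19.2×27.7 − 5.05×29.9) = 5.05/380.8 = 0.01326 per s.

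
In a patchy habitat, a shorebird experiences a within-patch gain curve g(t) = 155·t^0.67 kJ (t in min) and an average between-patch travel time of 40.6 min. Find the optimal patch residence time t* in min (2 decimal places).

82.43 min

By the marginal value theorem, leave when the instantaneous gain rate g'(t) equals the habitat-wide average g(t)/(T + t).
g'(t) = 0.67·155·t^-0.33. Setting 0.67·155·t^-0.33 = 155·t^0.67/(40.6+t) gives 0.67(40.6+t) = t, so 0.33·t = 0.67×40.6.
t* = 0.67×40.6/0.33 = 82.43 min.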